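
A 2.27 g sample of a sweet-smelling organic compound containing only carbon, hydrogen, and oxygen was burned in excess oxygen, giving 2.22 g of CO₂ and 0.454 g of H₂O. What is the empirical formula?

CHO2

mol C = 2.22 g CO₂ ÷ 44.009 g/mol = 0.05044 mol
mol H = 2 × 0.454 g H₂O ÷ 18.015 g/mol = 0.05040 mol
mass O = 2.27 − (0.6059 + 0.05081) = 1.613 g → mol O = 1.613 ÷ 15.999 = 0.1008 mol
Divide by the smallest (0.05040 mol): C 1.001, H 1.000, O 2.001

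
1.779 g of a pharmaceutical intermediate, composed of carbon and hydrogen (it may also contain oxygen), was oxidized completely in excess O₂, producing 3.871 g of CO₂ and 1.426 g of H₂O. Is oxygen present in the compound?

mol C = 3.871 g CO₂ ÷ 44.009 g/mol = 0.087959 mol
mol H = 2 × 1.426 g H₂O ÷ 18.015 g/mol = 0.15831 mol
C and H account for only 1.2161 g of the 1.779 g sample; the remaining 0.56294 g must be oxygen.

yes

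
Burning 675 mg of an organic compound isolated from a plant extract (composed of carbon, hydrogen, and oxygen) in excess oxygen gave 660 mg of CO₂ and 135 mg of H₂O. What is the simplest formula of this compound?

mol C = 0.660 g CO₂ ÷ 44.009 g/mol = 0.01500 mol
mol H = 2 × 0.135 g H₂O ÷ 18.015 g/mol = 0.01499 mol
mass O = 0.675 − (0.1801 + 0.01511) = 0.4798 g → mol O = 0.4798 ÷ 15.999 = 0.02999 mol
Divide by the smallest (0.01499 mol): C 1.001, H 1.000, O 2.001

CHO2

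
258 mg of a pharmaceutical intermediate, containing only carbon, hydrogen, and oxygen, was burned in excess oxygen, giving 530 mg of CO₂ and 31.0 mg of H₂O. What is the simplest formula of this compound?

C7H2O4

mol C = 0.530 g CO₂ ÷ 44.009 g/mol = 0.01204 mol
mol H = 2 × 0.0310 g H₂O ÷ 18.015 g/mol = 0.003442 mol
mass O = 0.258 − (0.1446 + 0.003469) = 0.1099 g → mol O = 0.1099 ÷ 15.999 = 0.006868 mol
Divide by the smallest (0.003442 mol): C 3.499, H 1.000, O 1.996
Multiplying each by 2 gives whole numbers: C 7.00, H 2.00, O 3.99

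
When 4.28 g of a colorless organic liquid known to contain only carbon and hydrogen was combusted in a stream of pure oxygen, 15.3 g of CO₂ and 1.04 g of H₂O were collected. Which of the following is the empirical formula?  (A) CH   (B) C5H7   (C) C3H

mol C = 15.3 g CO₂ ÷ 44.009 g/mol = 0.3477 mol
mol H = 2 × 1.04 g H₂O ÷ 18.015 g/mol = 0.1155 mol
Divide by the smallest (0.1155 mol): C 3.011, H 1.000

(C) C3H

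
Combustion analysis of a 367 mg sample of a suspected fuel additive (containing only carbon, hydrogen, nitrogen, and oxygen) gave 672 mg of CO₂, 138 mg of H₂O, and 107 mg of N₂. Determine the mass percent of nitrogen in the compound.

mol C = 0.672 g CO₂ ÷ 44.009 g/mol = 0.01527 mol
mol H = 2 × 0.138 g H₂O ÷ 18.015 g/mol = 0.01532 mol
mol N = 2 × 0.107 g N₂ ÷ 28.014 g/mol = 0.007639 mol
mass O = 0.367 − (0.1834 + 0.01544 + 0.1070) = 0.06115 g → mol O = 0.06115 ÷ 15.999 = 0.003822 mol
mass % N = 0.1070 g ÷ 0.367 g × 100%

29.2%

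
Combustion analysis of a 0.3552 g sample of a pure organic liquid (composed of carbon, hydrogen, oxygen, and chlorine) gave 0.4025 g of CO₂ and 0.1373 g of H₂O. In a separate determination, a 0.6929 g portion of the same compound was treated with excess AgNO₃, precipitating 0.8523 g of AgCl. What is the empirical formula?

C6H10Cl2O5

mol C = 0.4025 g CO₂ ÷ 44.009 g/mol = 0.0091459 mol
mol H = 2 × 0.1373 g H₂O ÷ 18.015 g/mol = 0.015243 mol
From the AgCl data: mol Cl per gram of compound = (0.8523 ÷ 143.318) ÷ 0.6929 = 0.0085826 mol/g, so in the 0.3552 g combustion sample mol Cl = 0.0030486 mol
mass O = 0.3552 − (0.10985 + 0.015365 + 0.10807) = 0.12191 g → mol O = 0.12191 ÷ 15.999 = 0.0076200 mol
Divide by the smallest (0.0030486 mol): C 3.000, H 5.000, Cl 1.000, O 2.500
Multiplying each by 2 gives whole numbers: C 6.00, H 10.00, Cl 2.00, O 5.00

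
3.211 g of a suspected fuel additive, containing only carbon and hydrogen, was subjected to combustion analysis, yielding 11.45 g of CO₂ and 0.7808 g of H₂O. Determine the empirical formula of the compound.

C3H

mol C = 11.45 g CO₂ ÷ 44.009 g/mol = 0.26017 mol
mol H = 2 × 0.7808 g H₂O ÷ 18.015 g/mol = 0.086683 mol
Divide by the smallest (0.086683 mol): C 3.001, H 1.000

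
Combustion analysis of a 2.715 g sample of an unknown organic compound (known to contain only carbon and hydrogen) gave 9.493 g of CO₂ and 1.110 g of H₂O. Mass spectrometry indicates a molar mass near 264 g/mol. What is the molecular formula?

mol C = 9.493 g CO₂ ÷ 44.009 g/mol = 0.21571 mol
mol H = 2 × 1.110 g H₂O ÷ 18.015 g/mol = 0.12323 mol
Divide by the smallest (0.12323 mol): C 1.750, H 1.000
Multiplying each by 4 gives whole numbers: C 7.00, H 4.00
Empirical formula: C7H4
Empirical-formula mass = 88.11 g/mol; 264 ÷ 88.11 ≈ 3, so the molecular formula is C21H12.

C21H12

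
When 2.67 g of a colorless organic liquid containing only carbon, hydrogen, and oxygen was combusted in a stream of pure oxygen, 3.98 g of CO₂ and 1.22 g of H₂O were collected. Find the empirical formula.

C2H3O2

mol C = 3.98 g CO₂ ÷ 44.009 g/mol = 0.09044 mol
mol H = 2 × 1.22 g H₂O ÷ 18.015 g/mol = 0.1354 mol
mass O = 2.67 − (1.086 + 0.1365) = 1.447 g → mol O = 1.447 ÷ 15.999 = 0.09046 mol
Divide by the smallest (0.09044 mol): C 1.000, H 1.498, O 1.000
Multiplying each by 2 gives whole numbers: C 2.00, H 3.00, O 2.00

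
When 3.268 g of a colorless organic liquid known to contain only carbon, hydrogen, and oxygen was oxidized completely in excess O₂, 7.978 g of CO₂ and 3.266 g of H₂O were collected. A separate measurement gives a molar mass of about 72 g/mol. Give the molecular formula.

mol C = 7.978 g CO₂ ÷ 44.009 g/mol = 0.18128 mol
mol H = 2 × 3.266 g H₂O ÷ 18.015 g/mol = 0.36259 mol
mass O = 3.268 − (2.1774 + 0.36549) = 0.72515 g → mol O = 0.72515 ÷ 15.999 = 0.045324 mol
Divide by the smallest (0.045324 mol): C 4.000, H 8.000, O 1.000
Empirical formula: C4H8O
Empirical-formula mass = 72.11 g/mol; 72 ÷ 72.11 ≈ 1, so the molecular formula is C4H8O.

C4H8O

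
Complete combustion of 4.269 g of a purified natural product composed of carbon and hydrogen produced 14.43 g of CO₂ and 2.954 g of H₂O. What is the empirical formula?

mol C = 14.43 g CO₂ ÷ 44.009 g/mol = 0.32789 mol
mol H = 2 × 2.954 g H₂O ÷ 18.015 g/mol = 0.32795 mol
Divide by the smallest (0.32789 mol): C 1.000, H 1.000

CH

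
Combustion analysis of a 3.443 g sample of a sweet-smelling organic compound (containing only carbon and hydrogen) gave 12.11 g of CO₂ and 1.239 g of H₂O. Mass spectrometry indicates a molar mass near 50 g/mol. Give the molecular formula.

C4H2

mol C = 12.11 g CO₂ ÷ 44.009 g/mol = 0.27517 mol
mol H = 2 × 1.239 g H₂O ÷ 18.015 g/mol = 0.13755 mol
Divide by the smallest (0.13755 mol): C 2.000, H 1.000
Empirical formula: C2H
Empirical-formula mass = 25.03 g/mol; 50 ÷ 25.03 ≈ 2, so the molecular formula is C4H2.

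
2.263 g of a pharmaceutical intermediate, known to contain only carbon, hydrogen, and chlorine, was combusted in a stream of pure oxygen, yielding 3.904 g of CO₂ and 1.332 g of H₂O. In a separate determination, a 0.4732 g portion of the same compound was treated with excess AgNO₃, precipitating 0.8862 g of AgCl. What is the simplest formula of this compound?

C3H5Cl

mol C = 3.904 g CO₂ ÷ 44.009 g/mol = 0.088709 mol
mol H = 2 × 1.332 g H₂O ÷ 18.015 g/mol = 0.14788 mol
From the AgCl data: mol Cl per gram of compound = (0.8862 ÷ 143.318) ÷ 0.4732 = 0.013067 mol/g, so in the 2.263 g combustion sample mol Cl = 0.029571 mol
Divide by the smallest (0.029571 mol): C 3.000, H 5.001, Cl 1.000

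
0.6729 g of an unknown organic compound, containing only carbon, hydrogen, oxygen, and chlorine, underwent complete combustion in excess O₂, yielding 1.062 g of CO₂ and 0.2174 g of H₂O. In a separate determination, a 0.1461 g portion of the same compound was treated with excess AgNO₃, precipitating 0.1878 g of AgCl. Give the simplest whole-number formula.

C8H8Cl2O3

mol C = 1.062 g CO₂ ÷ 44.009 g/mol = 0.024131 mol
mol H = 2 × 0.2174 g H₂O ÷ 18.015 g/mol = 0.024135 mol
From the AgCl data: mol Cl per gram of compound = (0.1878 ÷ 143.318) ÷ 0.1461 = 0.0089690 mol/g, so in the 0.6729 g combustion sample mol Cl = 0.0060352 mol
mass O = 0.6729 − (0.28984 + 0.024329 + 0.21395) = 0.14478 g → mol O = 0.14478 ÷ 15.999 = 0.0090493 mol
Divide by the smallest (0.0060352 mol): C 3.998, H 3.999, Cl 1.000, O 1.499
Multiplying each by 2 gives whole numbers: C 8.00, H 8.00, Cl 2.00, O 3.00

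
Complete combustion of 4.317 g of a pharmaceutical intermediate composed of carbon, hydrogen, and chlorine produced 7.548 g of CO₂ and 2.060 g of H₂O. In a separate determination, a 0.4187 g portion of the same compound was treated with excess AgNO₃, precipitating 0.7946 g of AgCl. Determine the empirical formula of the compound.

mol C = 7.548 g CO₂ ÷ 44.009 g/mol = 0.17151 mol
mol H = 2 × 2.060 g H₂O ÷ 18.015 g/mol = 0.22870 mol
From the AgCl data: mol Cl per gram of compound = (0.7946 ÷ 143.318) ÷ 0.4187 = 0.013242 mol/g, so in the 4.317 g combustion sample mol Cl = 0.057165 mol
Divide by the smallest (0.057165 mol): C 3.000, H 4.001, Cl 1.000

C3H4Cl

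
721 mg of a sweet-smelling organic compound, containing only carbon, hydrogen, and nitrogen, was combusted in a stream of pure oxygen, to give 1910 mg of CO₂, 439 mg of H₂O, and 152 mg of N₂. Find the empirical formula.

C8H9N2

mol C = 1.91 g CO₂ ÷ 44.009 g/mol = 0.04340 mol
mol H = 2 × 0.439 g H₂O ÷ 18.015 g/mol = 0.04874 mol
mol N = 2 × 0.152 g N₂ ÷ 28.014 g/mol = 0.01085 mol
Divide by the smallest (0.01085 mol): C 3.999, H 4.491, N 1.000
Multiplying each by 2 gives whole numbers: C 8.00, H 8.98, N 2.00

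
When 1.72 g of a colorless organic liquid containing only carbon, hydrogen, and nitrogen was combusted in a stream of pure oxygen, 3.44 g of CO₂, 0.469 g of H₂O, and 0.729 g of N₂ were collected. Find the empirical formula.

mol C = 3.44 g CO₂ ÷ 44.009 g/mol = 0.07817 mol
mol H = 2 × 0.469 g H₂O ÷ 18.015 g/mol = 0.05207 mol
mol N = 2 × 0.729 g N₂ ÷ 28.014 g/mol = 0.05205 mol
Divide by the smallest (0.05205 mol): C 1.502, H 1.000, N 1.000
Multiplying each by 2 gives whole numbers: C 3.00, H 2.00, N 2.00

C3H2N2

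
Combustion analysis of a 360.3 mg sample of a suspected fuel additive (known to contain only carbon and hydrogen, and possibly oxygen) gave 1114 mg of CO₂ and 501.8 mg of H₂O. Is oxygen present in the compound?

mol C = 1.114 g CO₂ ÷ 44.009 g/mol = 0.025313 mol
mol H = 2 × 0.5018 g H₂O ÷ 18.015 g/mol = 0.055709 mol
C and H together account for 0.36019 g — essentially the entire 0.3603 g sample — so the compound contains no oxygen.

no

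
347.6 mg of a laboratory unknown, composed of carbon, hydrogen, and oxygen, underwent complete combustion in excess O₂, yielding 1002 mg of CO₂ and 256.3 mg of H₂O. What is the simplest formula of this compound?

mol C = 1.002 g CO₂ ÷ 44.009 g/mol = 0.022768 mol
mol H = 2 × 0.2563 g H₂O ÷ 18.015 g/mol = 0.028454 mol
mass O = 0.3476 − (0.27347 + 0.028682) = 0.045451 g → mol O = 0.045451 ÷ 15.999 = 0.0028409 mol
Divide by the smallest (0.0028409 mol): C 8.014, H 10.016, O 1.000

C8H10O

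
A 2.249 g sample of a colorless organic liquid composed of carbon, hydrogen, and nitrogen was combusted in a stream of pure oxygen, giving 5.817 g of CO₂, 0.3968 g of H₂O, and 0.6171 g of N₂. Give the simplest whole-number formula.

mol C = 5.817 g CO₂ ÷ 44.009 g/mol = 0.13218 mol
mol H = 2 × 0.3968 g H₂O ÷ 18.015 g/mol = 0.044052 mol
mol N = 2 × 0.6171 g N₂ ÷ 28.014 g/mol = 0.044057 mol
Divide by the smallest (0.044052 mol): C 3.000, H 1.000, N 1.000

C3HN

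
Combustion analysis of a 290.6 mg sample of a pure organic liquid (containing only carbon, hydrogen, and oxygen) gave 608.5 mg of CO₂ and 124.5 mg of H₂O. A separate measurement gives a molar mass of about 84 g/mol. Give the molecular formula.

C4H4O2

mol C = 0.6085 g CO₂ ÷ 44.009 g/mol = 0.013827 mol
mol H = 2 × 0.1245 g H₂O ÷ 18.015 g/mol = 0.013822 mol
mass O = 0.2906 − (0.16607 + 0.013932) = 0.11059 g → mol O = 0.11059 ÷ 15.999 = 0.0069126 mol
Divide by the smallest (0.0069126 mol): C 2.000, H 2.000, O 1.000
Empirical formula: C2H2O
Empirical-formula mass = 42.04 g/mol; 84 ÷ 42.04 ≈ 2, so the molecular formula is C4H4O2.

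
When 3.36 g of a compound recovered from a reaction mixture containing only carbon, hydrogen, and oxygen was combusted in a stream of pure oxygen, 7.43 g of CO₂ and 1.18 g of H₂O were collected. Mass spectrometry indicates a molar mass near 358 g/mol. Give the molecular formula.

mol C = 7.43 g CO₂ ÷ 44.009 g/mol = 0.1688 mol
mol H = 2 × 1.18 g H₂O ÷ 18.015 g/mol = 0.1310 mol
mass O = 3.36 − (2.028 + 0.1320) = 1.200 g → mol O = 1.200 ÷ 15.999 = 0.07501 mol
Divide by the smallest (0.07501 mol): C 2.251, H 1.746, O 1.000
Multiplying each by 4 gives whole numbers: C 9.00, H 6.99, O 4.00
Empirical formula: C9H7O4
Empirical-formula mass = 179.15 g/mol; 358 ÷ 179.15 ≈ 2, so the molecular formula is C18H14O8.

C18H14O8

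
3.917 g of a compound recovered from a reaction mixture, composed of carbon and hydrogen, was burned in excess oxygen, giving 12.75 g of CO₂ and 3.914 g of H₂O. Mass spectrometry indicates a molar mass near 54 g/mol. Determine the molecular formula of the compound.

mol C = 12.75 g CO₂ ÷ 44.009 g/mol = 0.28971 mol
mol H = 2 × 3.914 g H₂O ÷ 18.015 g/mol = 0.43453 mol
Divide by the smallest (0.28971 mol): C 1.000, H 1.500
Multiplying each by 2 gives whole numbers: C 2.00, H 3.00
Empirical formula: C2H3
Empirical-formula mass = 27.05 g/mol; 54 ÷ 27.05 ≈ 2, so the molecular formula is C4H6.

C4H6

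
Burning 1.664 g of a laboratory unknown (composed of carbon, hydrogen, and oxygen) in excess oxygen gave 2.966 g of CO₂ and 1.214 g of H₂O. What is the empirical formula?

C3H6O2

mol C = 2.966 g CO₂ ÷ 44.009 g/mol = 0.067395 mol
mol H = 2 × 1.214 g H₂O ÷ 18.015 g/mol = 0.13478 mol
mass O = 1.664 − (0.80949 + 0.13585) = 0.71866 g → mol O = 0.71866 ÷ 15.999 = 0.044919 mol
Divide by the smallest (0.044919 mol): C 1.500, H 3.000, O 1.000
Multiplying each by 2 gives whole numbers: C 3.00, H 6.00, O 2.00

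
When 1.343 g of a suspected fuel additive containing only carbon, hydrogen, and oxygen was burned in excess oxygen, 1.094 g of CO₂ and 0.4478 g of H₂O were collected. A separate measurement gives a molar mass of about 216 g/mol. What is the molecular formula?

mol C = 1.094 g CO₂ ÷ 44.009 g/mol = 0.024859 mol
mol H = 2 × 0.4478 g H₂O ÷ 18.015 g/mol = 0.049714 mol
mass O = 1.343 − (0.29858 + 0.050112) = 0.99431 g → mol O = 0.99431 ÷ 15.999 = 0.062148 mol
Divide by the smallest (0.024859 mol): C 1.000, H 2.000, O 2.500
Multiplying each by 2 gives whole numbers: C 2.00, H 4.00, O 5.00
Empirical formula: C2H4O5
Empirical-formula mass = 108.05 g/mol; 216 ÷ 108.05 ≈ 2, so the molecular formula is C4H8O10.

C4H8O10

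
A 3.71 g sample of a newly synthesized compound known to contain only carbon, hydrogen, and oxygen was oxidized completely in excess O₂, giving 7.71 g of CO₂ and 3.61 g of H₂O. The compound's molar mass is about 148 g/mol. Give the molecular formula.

C7H16O3

mol C = 7.71 g CO₂ ÷ 44.009 g/mol = 0.1752 mol
mol H = 2 × 3.61 g H₂O ÷ 18.015 g/mol = 0.4008 mol
mass O = 3.71 − (2.104 + 0.4040) = 1.202 g → mol O = 1.202 ÷ 15.999 = 0.07512 mol
Divide by the smallest (0.07512 mol): C 2.332, H 5.335, O 1.000
Multiplying each by 3 gives whole numbers: C 7.00, H 16.01, O 3.00
Empirical formula: C7H16O3
Empirical-formula mass = 148.20 g/mol; 148 ÷ 148.20 ≈ 1, so the molecular formula is C7H16O3.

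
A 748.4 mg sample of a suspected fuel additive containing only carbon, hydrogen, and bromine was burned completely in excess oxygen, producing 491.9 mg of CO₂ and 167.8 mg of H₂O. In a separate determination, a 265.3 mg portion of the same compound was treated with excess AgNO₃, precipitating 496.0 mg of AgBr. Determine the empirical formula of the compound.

mol C = 0.4919 g CO₂ ÷ 44.009 g/mol = 0.011177 mol
mol H = 2 × 0.1678 g H₂O ÷ 18.015 g/mol = 0.018629 mol
From the AgBr data: mol Br per gram of compound = (0.4960 ÷ 187.772) ÷ 0.2653 = 0.0099567 mol/g, so in the 0.7484 g combustion sample mol Br = 0.0074516 mol
Divide by the smallest (0.0074516 mol): C 1.500, H 2.500, Br 1.000
Multiplying each by 2 gives whole numbers: C 3.00, H 5.00, Br 2.00

C3H5Br2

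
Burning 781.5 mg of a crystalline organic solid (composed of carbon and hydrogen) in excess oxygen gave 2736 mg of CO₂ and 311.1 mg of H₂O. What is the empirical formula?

mol C = 2.736 g CO₂ ÷ 44.009 g/mol = 0.062169 mol
mol H = 2 × 0.3111 g H₂O ÷ 18.015 g/mol = 0.034538 mol
Divide by the smallest (0.034538 mol): C 1.800, H 1.000
Multiplying each by 5 gives whole numbers: C 9.00, H 5.00

C9H5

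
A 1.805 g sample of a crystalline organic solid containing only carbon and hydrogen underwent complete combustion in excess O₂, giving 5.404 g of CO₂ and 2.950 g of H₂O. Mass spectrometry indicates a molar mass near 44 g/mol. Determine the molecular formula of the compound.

C3H8

mol C = 5.404 g CO₂ ÷ 44.009 g/mol = 0.12279 mol
mol H = 2 × 2.950 g H₂O ÷ 18.015 g/mol = 0.32750 mol
Divide by the smallest (0.12279 mol): C 1.000, H 2.667
Multiplying each by 3 gives whole numbers: C 3.00, H 8.00
Empirical formula: C3H8
Empirical-formula mass = 44.10 g/mol; 44 ÷ 44.10 ≈ 1, so the molecular formula is C3H8.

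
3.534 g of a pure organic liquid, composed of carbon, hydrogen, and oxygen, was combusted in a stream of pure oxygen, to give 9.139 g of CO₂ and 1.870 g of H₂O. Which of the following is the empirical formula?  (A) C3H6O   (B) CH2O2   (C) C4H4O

(C) C4H4O

mol C = 9.139 g CO₂ ÷ 44.009 g/mol = 0.20766 mol
mol H = 2 × 1.870 g H₂O ÷ 18.015 g/mol = 0.20760 mol
mass O = 3.534 − (2.4942 + 0.20927) = 0.83051 g → mol O = 0.83051 ÷ 15.999 = 0.051910 mol
Divide by the smallest (0.051910 mol): C 4.000, H 3.999, O 1.000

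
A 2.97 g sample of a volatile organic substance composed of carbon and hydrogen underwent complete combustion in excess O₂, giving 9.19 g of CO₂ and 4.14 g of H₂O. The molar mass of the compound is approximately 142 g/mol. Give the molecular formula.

C10H22

mol C = 9.19 g CO₂ ÷ 44.009 g/mol = 0.2088 mol
mol H = 2 × 4.14 g H₂O ÷ 18.015 g/mol = 0.4596 mol
Divide by the smallest (0.2088 mol): C 1.000, H 2.201
Multiplying each by 5 gives whole numbers: C 5.00, H 11.01
Empirical formula: C5H11
Empirical-formula mass = 71.14 g/mol; 142 ÷ 71.14 ≈ 2, so the molecular formula is C10H22.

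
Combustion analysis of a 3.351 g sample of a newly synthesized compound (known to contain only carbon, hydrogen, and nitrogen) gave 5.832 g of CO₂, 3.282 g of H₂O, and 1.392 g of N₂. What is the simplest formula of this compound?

C4H11N3

mol C = 5.832 g CO₂ ÷ 44.009 g/mol = 0.13252 mol
mol H = 2 × 3.282 g H₂O ÷ 18.015 g/mol = 0.36436 mol
mol N = 2 × 1.392 g N₂ ÷ 28.014 g/mol = 0.099379 mol
Divide by the smallest (0.099379 mol): C 1.333, H 3.666, N 1.000
Multiplying each by 3 gives whole numbers: C 4.00, H 11.00, N 3.00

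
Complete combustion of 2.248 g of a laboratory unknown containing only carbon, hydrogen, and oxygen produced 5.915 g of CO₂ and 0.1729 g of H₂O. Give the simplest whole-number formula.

C7HO2

mol C = 5.915 g CO₂ ÷ 44.009 g/mol = 0.13440 mol
mol H = 2 × 0.1729 g H₂O ÷ 18.015 g/mol = 0.019195 mol
mass O = 2.248 − (1.6143 + 0.019349) = 0.61432 g → mol O = 0.61432 ÷ 15.999 = 0.038397 mol
Divide by the smallest (0.019195 mol): C 7.002, H 1.000, O 2.000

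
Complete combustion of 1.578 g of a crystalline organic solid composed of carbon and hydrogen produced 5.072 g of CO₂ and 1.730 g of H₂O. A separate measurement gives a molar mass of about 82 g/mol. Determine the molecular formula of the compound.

mol C = 5.072 g CO₂ ÷ 44.009 g/mol = 0.11525 mol
mol H = 2 × 1.730 g H₂O ÷ 18.015 g/mol = 0.19206 mol
Divide by the smallest (0.11525 mol): C 1.000, H 1.666
Multiplying each by 3 gives whole numbers: C 3.00, H 5.00
Empirical formula: C3H5
Empirical-formula mass = 41.07 g/mol; 82 ÷ 41.07 ≈ 2, so the molecular formula is C6H10.

C6H10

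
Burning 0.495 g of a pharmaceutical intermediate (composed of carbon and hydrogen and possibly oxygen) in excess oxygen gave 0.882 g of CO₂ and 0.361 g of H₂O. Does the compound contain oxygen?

mol C = 0.882 g CO₂ ÷ 44.009 g/mol = 0.02004 mol
mol H = 2 × 0.361 g H₂O ÷ 18.015 g/mol = 0.04008 mol
C and H account for only 0.2811 g of the 0.495 g sample; the remaining 0.2139 g must be oxygen.

yes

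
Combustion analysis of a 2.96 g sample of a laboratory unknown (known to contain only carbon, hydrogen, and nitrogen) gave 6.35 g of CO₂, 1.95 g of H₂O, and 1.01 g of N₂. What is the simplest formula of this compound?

mol C = 6.35 g CO₂ ÷ 44.009 g/mol = 0.1443 mol
mol H = 2 × 1.95 g H₂O ÷ 18.015 g/mol = 0.2165 mol
mol N = 2 × 1.01 g N₂ ÷ 28.014 g/mol = 0.07211 mol
Divide by the smallest (0.07211 mol): C 2.001, H 3.002, N 1.000

C2H3N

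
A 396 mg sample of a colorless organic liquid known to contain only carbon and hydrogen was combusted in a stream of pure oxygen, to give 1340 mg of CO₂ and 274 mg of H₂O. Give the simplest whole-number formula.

CH

mol C = 1.34 g CO₂ ÷ 44.009 g/mol = 0.03045 mol
mol H = 2 × 0.274 g H₂O ÷ 18.015 g/mol = 0.03042 mol
Divide by the smallest (0.03042 mol): C 1.001, H 1.000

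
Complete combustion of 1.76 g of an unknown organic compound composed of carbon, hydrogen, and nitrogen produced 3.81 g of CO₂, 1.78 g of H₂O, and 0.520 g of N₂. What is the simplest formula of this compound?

mol C = 3.81 g CO₂ ÷ 44.009 g/mol = 0.08657 mol
mol H = 2 × 1.78 g H₂O ÷ 18.015 g/mol = 0.1976 mol
mol N = 2 × 0.520 g N₂ ÷ 28.014 g/mol = 0.03712 mol
Divide by the smallest (0.03712 mol): C 2.332, H 5.323, N 1.000
Multiplying each by 3 gives whole numbers: C 7.00, H 15.97, N 3.00

C7H16N3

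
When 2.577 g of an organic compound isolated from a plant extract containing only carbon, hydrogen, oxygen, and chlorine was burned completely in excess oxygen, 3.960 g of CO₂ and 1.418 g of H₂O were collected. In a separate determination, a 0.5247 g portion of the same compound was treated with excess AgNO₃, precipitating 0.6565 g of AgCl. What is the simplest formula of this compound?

C8H14Cl2O3

mol C = 3.960 g CO₂ ÷ 44.009 g/mol = 0.089982 mol
mol H = 2 × 1.418 g H₂O ÷ 18.015 g/mol = 0.15742 mol
From the AgCl data: mol Cl per gram of compound = (0.6565 ÷ 143.318) ÷ 0.5247 = 0.0087302 mol/g, so in the 2.577 g combustion sample mol Cl = 0.022498 mol
mass O = 2.577 − (1.0808 + 0.15868 + 0.79754) = 0.54001 g → mol O = 0.54001 ÷ 15.999 = 0.033752 mol
Divide by the smallest (0.022498 mol): C 4.000, H 6.997, Cl 1.000, O 1.500
Multiplying each by 2 gives whole numbers: C 8.00, H 13.99, Cl 2.00, O 3.00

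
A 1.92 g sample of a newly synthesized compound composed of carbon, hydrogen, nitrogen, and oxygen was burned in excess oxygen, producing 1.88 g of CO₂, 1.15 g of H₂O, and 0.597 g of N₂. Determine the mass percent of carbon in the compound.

mol C = 1.88 g CO₂ ÷ 44.009 g/mol = 0.04272 mol
mol H = 2 × 1.15 g H₂O ÷ 18.015 g/mol = 0.1277 mol
mol N = 2 × 0.597 g N₂ ÷ 28.014 g/mol = 0.04262 mol
mass O = 1.92 − (0.5131 + 0.1287 + 0.5970) = 0.6812 g → mol O = 0.6812 ÷ 15.999 = 0.04258 mol
mass % C = 0.5131 g ÷ 1.92 g × 100%

26.7%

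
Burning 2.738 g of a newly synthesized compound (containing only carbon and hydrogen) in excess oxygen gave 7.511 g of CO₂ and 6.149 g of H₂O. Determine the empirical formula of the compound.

CH4

mol C = 7.511 g CO₂ ÷ 44.009 g/mol = 0.17067 mol
mol H = 2 × 6.149 g H₂O ÷ 18.015 g/mol = 0.68265 mol
Divide by the smallest (0.17067 mol): C 1.000, H 4.000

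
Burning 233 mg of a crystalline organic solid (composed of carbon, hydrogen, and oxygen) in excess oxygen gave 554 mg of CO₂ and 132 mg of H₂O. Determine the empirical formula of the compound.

C6H7O2

mol C = 0.554 g CO₂ ÷ 44.009 g/mol = 0.01259 mol
mol H = 2 × 0.132 g H₂O ÷ 18.015 g/mol = 0.01465 mol
mass O = 0.233 − (0.1512 + 0.01477) = 0.06703 g → mol O = 0.06703 ÷ 15.999 = 0.004190 mol
Divide by the smallest (0.004190 mol): C 3.005, H 3.498, O 1.000
Multiplying each by 2 gives whole numbers: C 6.01, H 7.00, O 2.00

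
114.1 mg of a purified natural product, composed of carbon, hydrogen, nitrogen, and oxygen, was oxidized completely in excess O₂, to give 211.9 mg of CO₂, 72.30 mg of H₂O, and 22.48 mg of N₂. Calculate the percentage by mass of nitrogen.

19.70%

mol C = 0.2119 g CO₂ ÷ 44.009 g/mol = 0.0048149 mol
mol H = 2 × 0.07230 g H₂O ÷ 18.015 g/mol = 0.0080266 mol
mol N = 2 × 0.02248 g N₂ ÷ 28.014 g/mol = 0.0016049 mol
mass O = 0.1141 − (0.057832 + 0.0080909 + 0.022480) = 0.025697 g → mol O = 0.025697 ÷ 15.999 = 0.0016062 mol
mass % N = 0.022480 g ÷ 0.1141 g × 100%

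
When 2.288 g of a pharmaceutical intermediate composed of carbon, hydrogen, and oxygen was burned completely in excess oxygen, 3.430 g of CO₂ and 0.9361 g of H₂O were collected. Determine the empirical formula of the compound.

C3H4O3

mol C = 3.430 g CO₂ ÷ 44.009 g/mol = 0.077939 mol
mol H = 2 × 0.9361 g H₂O ÷ 18.015 g/mol = 0.10392 mol
mass O = 2.288 − (0.93612 + 0.10476) = 1.2471 g → mol O = 1.2471 ÷ 15.999 = 0.077950 mol
Divide by the smallest (0.077939 mol): C 1.000, H 1.333, O 1.000
Multiplying each by 3 gives whole numbers: C 3.00, H 4.00, O 3.00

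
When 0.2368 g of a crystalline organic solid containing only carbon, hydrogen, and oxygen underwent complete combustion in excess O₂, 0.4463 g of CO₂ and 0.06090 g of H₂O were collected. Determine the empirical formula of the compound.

mol C = 0.4463 g CO₂ ÷ 44.009 g/mol = 0.010141 mol
mol H = 2 × 0.06090 g H₂O ÷ 18.015 g/mol = 0.0067610 mol
mass O = 0.2368 − (0.12180 + 0.0068151) = 0.10818 g → mol O = 0.10818 ÷ 15.999 = 0.0067617 mol
Divide by the smallest (0.0067610 mol): C 1.500, H 1.000, O 1.000
Multiplying each by 2 gives whole numbers: C 3.00, H 2.00, O 2.00

C3H2O2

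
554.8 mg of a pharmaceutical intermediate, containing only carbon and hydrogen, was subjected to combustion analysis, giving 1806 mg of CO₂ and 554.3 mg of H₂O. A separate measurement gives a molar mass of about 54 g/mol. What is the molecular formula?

C4H6

mol C = 1.806 g CO₂ ÷ 44.009 g/mol = 0.041037 mol
mol H = 2 × 0.5543 g H₂O ÷ 18.015 g/mol = 0.061538 mol
Divide by the smallest (0.041037 mol): C 1.000, H 1.500
Multiplying each by 2 gives whole numbers: C 2.00, H 3.00
Empirical formula: C2H3
Empirical-formula mass = 27.05 g/mol; 54 ÷ 27.05 ≈ 2, so the molecular formula is C4H6.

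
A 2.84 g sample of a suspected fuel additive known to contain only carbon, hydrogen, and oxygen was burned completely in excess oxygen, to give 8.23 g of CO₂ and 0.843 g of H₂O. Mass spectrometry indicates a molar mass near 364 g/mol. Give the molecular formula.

mol C = 8.23 g CO₂ ÷ 44.009 g/mol = 0.1870 mol
mol H = 2 × 0.843 g H₂O ÷ 18.015 g/mol = 0.09359 mol
mass O = 2.84 − (2.246 + 0.09434) = 0.4995 g → mol O = 0.4995 ÷ 15.999 = 0.03122 mol
Divide by the smallest (0.03122 mol): C 5.990, H 2.998, O 1.000
Empirical formula: C6H3O
Empirical-formula mass = 91.09 g/mol; 364 ÷ 91.09 ≈ 4, so the molecular formula is C24H12O4.

C24H12O4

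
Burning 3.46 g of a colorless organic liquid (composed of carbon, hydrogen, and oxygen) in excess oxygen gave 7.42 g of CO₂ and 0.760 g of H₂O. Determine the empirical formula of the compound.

C2HO

mol C = 7.42 g CO₂ ÷ 44.009 g/mol = 0.1686 mol
mol H = 2 × 0.760 g H₂O ÷ 18.015 g/mol = 0.08437 mol
mass O = 3.46 − (2.025 + 0.08505) = 1.350 g → mol O = 1.350 ÷ 15.999 = 0.08437 mol
Divide by the smallest (0.08437 mol): C 1.998, H 1.000, O 1.000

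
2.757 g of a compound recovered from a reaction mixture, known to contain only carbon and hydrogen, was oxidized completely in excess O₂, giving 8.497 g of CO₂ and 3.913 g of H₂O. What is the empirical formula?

mol C = 8.497 g CO₂ ÷ 44.009 g/mol = 0.19307 mol
mol H = 2 × 3.913 g H₂O ÷ 18.015 g/mol = 0.43442 mol
Divide by the smallest (0.19307 mol): C 1.000, H 2.250
Multiplying each by 4 gives whole numbers: C 4.00, H 9.00

C4H9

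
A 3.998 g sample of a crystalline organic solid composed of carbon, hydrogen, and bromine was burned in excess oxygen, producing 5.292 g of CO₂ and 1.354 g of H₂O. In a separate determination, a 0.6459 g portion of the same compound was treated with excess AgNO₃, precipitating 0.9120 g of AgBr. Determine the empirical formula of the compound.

C4H5Br

mol C = 5.292 g CO₂ ÷ 44.009 g/mol = 0.12025 mol
mol H = 2 × 1.354 g H₂O ÷ 18.015 g/mol = 0.15032 mol
From the AgBr data: mol Br per gram of compound = (0.9120 ÷ 187.772) ÷ 0.6459 = 0.0075197 mol/g, so in the 3.998 g combustion sample mol Br = 0.030064 mol
Divide by the smallest (0.030064 mol): C 4.000, H 5.000, Br 1.000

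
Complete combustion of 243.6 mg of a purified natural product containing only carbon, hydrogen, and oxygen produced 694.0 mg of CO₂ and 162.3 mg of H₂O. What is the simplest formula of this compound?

C7H8O

mol C = 0.6940 g CO₂ ÷ 44.009 g/mol = 0.015770 mol
mol H = 2 × 0.1623 g H₂O ÷ 18.015 g/mol = 0.018018 mol
mass O = 0.2436 − (0.18941 + 0.018162) = 0.036030 g → mol O = 0.036030 ÷ 15.999 = 0.0022520 mol
Divide by the smallest (0.0022520 mol): C 7.002, H 8.001, O 1.000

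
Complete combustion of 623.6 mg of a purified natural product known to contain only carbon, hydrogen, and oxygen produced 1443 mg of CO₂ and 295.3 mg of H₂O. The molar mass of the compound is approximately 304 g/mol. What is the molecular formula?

C16H16O6

mol C = 1.443 g CO₂ ÷ 44.009 g/mol = 0.032789 mol
mol H = 2 × 0.2953 g H₂O ÷ 18.015 g/mol = 0.032784 mol
mass O = 0.6236 − (0.39383 + 0.033046) = 0.19673 g → mol O = 0.19673 ÷ 15.999 = 0.012296 mol
Divide by the smallest (0.012296 mol): C 2.667, H 2.666, O 1.000
Multiplying each by 3 gives whole numbers: C 8.00, H 8.00, O 3.00
Empirical formula: C8H8O3
Empirical-formula mass = 152.15 g/mol; 304 ÷ 152.15 ≈ 2, so the molecular formula is C16H16O6.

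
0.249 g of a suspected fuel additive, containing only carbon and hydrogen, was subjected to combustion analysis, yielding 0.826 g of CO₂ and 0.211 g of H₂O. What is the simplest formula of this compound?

C4H5

mol C = 0.826 g CO₂ ÷ 44.009 g/mol = 0.01877 mol
mol H = 2 × 0.211 g H₂O ÷ 18.015 g/mol = 0.02342 mol
Divide by the smallest (0.01877 mol): C 1.000, H 1.248
Multiplying each by 4 gives whole numbers: C 4.00, H 4.99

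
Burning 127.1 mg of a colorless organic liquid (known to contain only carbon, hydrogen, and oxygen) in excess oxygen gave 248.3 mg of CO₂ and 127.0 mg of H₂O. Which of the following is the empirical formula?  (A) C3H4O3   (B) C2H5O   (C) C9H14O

(B) C2H5O

mol C = 0.2483 g CO₂ ÷ 44.009 g/mol = 0.0056420 mol
mol H = 2 × 0.1270 g H₂O ÷ 18.015 g/mol = 0.014099 mol
mass O = 0.1271 − (0.067766 + 0.014212) = 0.045121 g → mol O = 0.045121 ÷ 15.999 = 0.0028203 mol
Divide by the smallest (0.0028203 mol): C 2.001, H 4.999, O 1.000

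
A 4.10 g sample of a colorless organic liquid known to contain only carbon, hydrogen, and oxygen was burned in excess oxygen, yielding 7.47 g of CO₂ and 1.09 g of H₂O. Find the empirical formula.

mol C = 7.47 g CO₂ ÷ 44.009 g/mol = 0.1697 mol
mol H = 2 × 1.09 g H₂O ÷ 18.015 g/mol = 0.1210 mol
mass O = 4.10 − (2.039 + 0.1220) = 1.939 g → mol O = 1.939 ÷ 15.999 = 0.1212 mol
Divide by the smallest (0.1210 mol): C 1.403, H 1.000, O 1.002
Multiplying each by 5 gives whole numbers: C 7.01, H 5.00, O 5.01

C7H5O5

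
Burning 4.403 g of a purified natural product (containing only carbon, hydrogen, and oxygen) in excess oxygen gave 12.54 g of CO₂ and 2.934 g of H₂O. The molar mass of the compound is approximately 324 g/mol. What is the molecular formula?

C21H24O3

mol C = 12.54 g CO₂ ÷ 44.009 g/mol = 0.28494 mol
mol H = 2 × 2.934 g H₂O ÷ 18.015 g/mol = 0.32573 mol
mass O = 4.403 − (3.4224 + 0.32833) = 0.65223 g → mol O = 0.65223 ÷ 15.999 = 0.040767 mol
Divide by the smallest (0.040767 mol): C 6.990, H 7.990, O 1.000
Empirical formula: C7H8O
Empirical-formula mass = 108.14 g/mol; 324 ÷ 108.14 ≈ 3, so the molecular formula is C21H24O3.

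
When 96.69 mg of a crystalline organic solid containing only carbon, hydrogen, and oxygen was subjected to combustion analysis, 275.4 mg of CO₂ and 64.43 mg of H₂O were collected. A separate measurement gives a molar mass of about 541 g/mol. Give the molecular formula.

C35H40O5

mol C = 0.2754 g CO₂ ÷ 44.009 g/mol = 0.0062578 mol
mol H = 2 × 0.06443 g H₂O ÷ 18.015 g/mol = 0.0071529 mol
mass O = 0.09669 − (0.075163 + 0.0072102) = 0.014317 g → mol O = 0.014317 ÷ 15.999 = 0.00089489 mol
Divide by the smallest (0.00089489 mol): C 6.993, H 7.993, O 1.000
Empirical formula: C7H8O
Empirical-formula mass = 108.14 g/mol; 541 ÷ 108.14 ≈ 5, so the molecular formula is C35H40O5.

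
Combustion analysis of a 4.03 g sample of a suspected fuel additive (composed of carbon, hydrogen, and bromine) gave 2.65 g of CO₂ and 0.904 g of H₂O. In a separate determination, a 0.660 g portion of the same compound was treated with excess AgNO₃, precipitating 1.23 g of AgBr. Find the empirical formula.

mol C = 2.65 g CO₂ ÷ 44.009 g/mol = 0.06021 mol
mol H = 2 × 0.904 g H₂O ÷ 18.015 g/mol = 0.1004 mol
From the AgBr data: mol Br per gram of compound = (1.23 ÷ 187.772) ÷ 0.660 = 0.009925 mol/g, so in the 4.03 g combustion sample mol Br = 0.04000 mol
Divide by the smallest (0.04000 mol): C 1.505, H 2.509, Br 1.000
Multiplying each by 2 gives whole numbers: C 3.01, H 5.02, Br 2.00

C3H5Br2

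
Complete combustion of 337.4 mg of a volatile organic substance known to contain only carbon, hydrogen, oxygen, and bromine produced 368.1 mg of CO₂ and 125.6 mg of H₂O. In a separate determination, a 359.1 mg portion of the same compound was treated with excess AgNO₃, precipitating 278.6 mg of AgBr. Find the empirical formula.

mol C = 0.3681 g CO₂ ÷ 44.009 g/mol = 0.0083642 mol
mol H = 2 × 0.1256 g H₂O ÷ 18.015 g/mol = 0.013944 mol
From the AgBr data: mol Br per gram of compound = (0.2786 ÷ 187.772) ÷ 0.3591 = 0.0041318 mol/g, so in the 0.3374 g combustion sample mol Br = 0.0013941 mol
mass O = 0.3374 − (0.10046 + 0.014055 + 0.11139) = 0.11149 g → mol O = 0.11149 ÷ 15.999 = 0.0069687 mol
Divide by the smallest (0.0013941 mol): C 6.000, H 10.002, Br 1.000, O 4.999

C6H10BrO5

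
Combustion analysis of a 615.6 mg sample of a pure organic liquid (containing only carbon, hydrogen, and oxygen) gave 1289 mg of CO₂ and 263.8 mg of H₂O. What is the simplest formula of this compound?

C2H2O

mol C = 1.289 g CO₂ ÷ 44.009 g/mol = 0.029289 mol
mol H = 2 × 0.2638 g H₂O ÷ 18.015 g/mol = 0.029287 mol
mass O = 0.6156 − (0.35180 + 0.029521) = 0.23428 g → mol O = 0.23428 ÷ 15.999 = 0.014644 mol
Divide by the smallest (0.014644 mol): C 2.000, H 2.000, O 1.000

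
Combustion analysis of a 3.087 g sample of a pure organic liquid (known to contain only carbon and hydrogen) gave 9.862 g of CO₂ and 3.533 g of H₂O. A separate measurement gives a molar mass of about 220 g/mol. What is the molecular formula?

C16H28

mol C = 9.862 g CO₂ ÷ 44.009 g/mol = 0.22409 mol
mol H = 2 × 3.533 g H₂O ÷ 18.015 g/mol = 0.39223 mol
Divide by the smallest (0.22409 mol): C 1.000, H 1.750
Multiplying each by 4 gives whole numbers: C 4.00, H 7.00
Empirical formula: C4H7
Empirical-formula mass = 55.10 g/mol; 220 ÷ 55.10 ≈ 4, so the molecular formula is C16H28.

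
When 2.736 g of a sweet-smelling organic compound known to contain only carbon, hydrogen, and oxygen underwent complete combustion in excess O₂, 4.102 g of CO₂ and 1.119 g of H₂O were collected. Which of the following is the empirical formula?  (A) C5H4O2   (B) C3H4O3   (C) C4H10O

(B) C3H4O3

mol C = 4.102 g CO₂ ÷ 44.009 g/mol = 0.093208 mol
mol H = 2 × 1.119 g H₂O ÷ 18.015 g/mol = 0.12423 mol
mass O = 2.736 − (1.1195 + 0.12522) = 1.4913 g → mol O = 1.4913 ÷ 15.999 = 0.093209 mol
Divide by the smallest (0.093208 mol): C 1.000, H 1.333, O 1.000
Multiplying each by 3 gives whole numbers: C 3.00, H 4.00, O 3.00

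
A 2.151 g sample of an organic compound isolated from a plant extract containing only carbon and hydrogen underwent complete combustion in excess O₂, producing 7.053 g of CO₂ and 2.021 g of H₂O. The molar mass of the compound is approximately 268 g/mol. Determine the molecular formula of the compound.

mol C = 7.053 g CO₂ ÷ 44.009 g/mol = 0.16026 mol
mol H = 2 × 2.021 g H₂O ÷ 18.015 g/mol = 0.22437 mol
Divide by the smallest (0.16026 mol): C 1.000, H 1.400
Multiplying each by 5 gives whole numbers: C 5.00, H 7.00
Empirical formula: C5H7
Empirical-formula mass = 67.11 g/mol; 268 ÷ 67.11 ≈ 4, so the molecular formula is C20H28.

C20H28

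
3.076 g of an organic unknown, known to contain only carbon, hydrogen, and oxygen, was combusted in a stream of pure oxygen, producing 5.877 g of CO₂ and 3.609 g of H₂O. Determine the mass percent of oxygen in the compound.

mol C = 5.877 g CO₂ ÷ 44.009 g/mol = 0.13354 mol
mol H = 2 × 3.609 g H₂O ÷ 18.015 g/mol = 0.40067 mol
mass O = 3.076 − (1.6040 + 0.40387) = 1.0682 g → mol O = 1.0682 ÷ 15.999 = 0.066765 mol
mass % O = 1.0682 g ÷ 3.076 g × 100%

34.73%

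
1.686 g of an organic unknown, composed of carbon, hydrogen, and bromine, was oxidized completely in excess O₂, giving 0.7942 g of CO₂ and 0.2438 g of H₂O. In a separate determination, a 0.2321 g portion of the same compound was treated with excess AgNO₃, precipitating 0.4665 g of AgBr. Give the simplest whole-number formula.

C2H3Br2

mol C = 0.7942 g CO₂ ÷ 44.009 g/mol = 0.018046 mol
mol H = 2 × 0.2438 g H₂O ÷ 18.015 g/mol = 0.027066 mol
From the AgBr data: mol Br per gram of compound = (0.4665 ÷ 187.772) ÷ 0.2321 = 0.010704 mol/g, so in the 1.686 g combustion sample mol Br = 0.018047 mol
Divide by the smallest (0.018046 mol): C 1.000, H 1.500, Br 1.000
Multiplying each by 2 gives whole numbers: C 2.00, H 3.00, Br 2.00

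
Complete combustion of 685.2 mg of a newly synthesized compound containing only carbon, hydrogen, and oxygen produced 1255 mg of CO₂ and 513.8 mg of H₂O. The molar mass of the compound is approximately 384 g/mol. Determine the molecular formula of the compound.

C16H32O10

mol C = 1.255 g CO₂ ÷ 44.009 g/mol = 0.028517 mol
mol H = 2 × 0.5138 g H₂O ÷ 18.015 g/mol = 0.057041 mol
mass O = 0.6852 − (0.34252 + 0.057498) = 0.28519 g → mol O = 0.28519 ÷ 15.999 = 0.017825 mol
Divide by the smallest (0.017825 mol): C 1.600, H 3.200, O 1.000
Multiplying each by 5 gives whole numbers: C 8.00, H 16.00, O 5.00
Empirical formula: C8H16O5
Empirical-formula mass = 192.21 g/mol; 384 ÷ 192.21 ≈ 2, so the molecular formula is C16H32O10.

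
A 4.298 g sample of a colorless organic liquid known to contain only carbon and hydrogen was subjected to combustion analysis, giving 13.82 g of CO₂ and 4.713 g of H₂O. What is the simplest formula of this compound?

mol C = 13.82 g CO₂ ÷ 44.009 g/mol = 0.31403 mol
mol H = 2 × 4.713 g H₂O ÷ 18.015 g/mol = 0.52323 mol
Divide by the smallest (0.31403 mol): C 1.000, H 1.666
Multiplying each by 3 gives whole numbers: C 3.00, H 5.00

C3H5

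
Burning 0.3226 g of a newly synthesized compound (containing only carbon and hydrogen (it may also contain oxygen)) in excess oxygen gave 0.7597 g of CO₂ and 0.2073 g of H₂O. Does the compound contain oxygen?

mol C = 0.7597 g CO₂ ÷ 44.009 g/mol = 0.017262 mol
mol H = 2 × 0.2073 g H₂O ÷ 18.015 g/mol = 0.023014 mol
C and H account for only 0.23054 g of the 0.3226 g sample; the remaining 0.092063 g must be oxygen.

yes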